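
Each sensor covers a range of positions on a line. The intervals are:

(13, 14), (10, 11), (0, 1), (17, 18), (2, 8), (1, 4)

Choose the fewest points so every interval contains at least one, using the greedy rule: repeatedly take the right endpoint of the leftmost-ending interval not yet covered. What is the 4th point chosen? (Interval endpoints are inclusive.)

14

Sort by right endpoint; whenever an interval is uncovered, place a point at its right end.
By right end: [0,1]  [1,4]  [2,8]  [10,11]  [13,14]  [17,18]
[0,1] uncovered → point at 1; [2,8] uncovered → point at 8; [10,11] uncovered → point at 11; [13,14] uncovered → point at 14; [17,18] uncovered → point at 18.
Points: 1, 8, 11, 14, 18 (5 total).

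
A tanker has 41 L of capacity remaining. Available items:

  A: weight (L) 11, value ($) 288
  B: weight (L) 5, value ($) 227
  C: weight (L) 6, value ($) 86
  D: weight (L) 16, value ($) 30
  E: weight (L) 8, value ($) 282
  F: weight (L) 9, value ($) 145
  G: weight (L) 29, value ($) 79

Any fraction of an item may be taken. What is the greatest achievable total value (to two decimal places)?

1033.45

Greedy by value/weight ratio, highest first.
Order: B (227/5=45.40) > E (282/8=35.25) > A (288/11=26.18) > F (145/9=16.11) > C (86/6=14.33) > G (79/29=2.72) > D (30/16=1.88)
Fill: take B (5 @ 227) → take E (8 @ 282) → take A (11 @ 288) → take F (9 @ 145) → take C (6 @ 86) → take 2/29 of G → 5.45; 41/41 used.
Total value = 1033.45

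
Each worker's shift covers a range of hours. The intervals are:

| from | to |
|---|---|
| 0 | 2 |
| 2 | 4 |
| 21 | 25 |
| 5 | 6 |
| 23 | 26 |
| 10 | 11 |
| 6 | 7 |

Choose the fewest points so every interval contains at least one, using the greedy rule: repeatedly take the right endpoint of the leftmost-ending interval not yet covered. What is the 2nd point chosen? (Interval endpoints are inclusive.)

Sorted: [0,2] [2,4] [5,6] [6,7] [10,11] [21,25] [23,26]
{[0,2],[2,4]} hit by 2; {[5,6],[6,7]} hit by 6; {[10,11]} hit by 11; {[21,25],[23,26]} hit by 25.
Points: 2, 6, 11, 25 (4 total).

6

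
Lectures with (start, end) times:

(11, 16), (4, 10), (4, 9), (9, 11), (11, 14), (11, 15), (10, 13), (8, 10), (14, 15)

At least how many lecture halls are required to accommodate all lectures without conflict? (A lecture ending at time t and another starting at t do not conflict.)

4

The answer is the maximum number of intervals overlapping at any instant.
Events (time:±→running): 4:+→1 4:+→2 8:+→3 9:-→2 9:+→3 10:-→2 10:-→1 10:+→2 11:-→1 11:+→2 11:+→3 11:+→4 … peak 4.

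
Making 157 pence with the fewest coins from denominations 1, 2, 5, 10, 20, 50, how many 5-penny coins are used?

1

Greedy: take as many of the largest coin as possible, then repeat with the remainder.
157 − 3×50→7 − 1×5→2 − 1×2→0
Count of 5: 1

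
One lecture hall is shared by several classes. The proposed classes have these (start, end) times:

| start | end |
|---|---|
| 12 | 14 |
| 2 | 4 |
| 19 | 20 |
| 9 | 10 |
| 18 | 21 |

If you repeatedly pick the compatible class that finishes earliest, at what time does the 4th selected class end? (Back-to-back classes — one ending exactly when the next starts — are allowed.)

20

Sorted by end: (2,4)  (9,10)  (12,14)  (19,20)  (18,21)
take (2,4); take (9,10); take (12,14); take (19,20).
Selected: (2,4) (9,10) (12,14) (19,20)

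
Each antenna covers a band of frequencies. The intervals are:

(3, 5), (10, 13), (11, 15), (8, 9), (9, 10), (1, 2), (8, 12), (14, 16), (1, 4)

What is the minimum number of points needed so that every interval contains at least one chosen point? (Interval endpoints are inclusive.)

5

Sort by right endpoint; whenever an interval is uncovered, place a point at its right end.
Sorted: [1,2] [1,4] [3,5] [8,9] [9,10] [8,12] [10,13] [11,15] [14,16]
{[1,2],[1,4]} hit by 2; {[3,5]} hit by 5; {[8,9],[9,10],[8,12]} hit by 9; {[10,13],[11,15]} hit by 13; {[14,16]} hit by 16.
Points: 2, 5, 9, 13, 16 (5 total).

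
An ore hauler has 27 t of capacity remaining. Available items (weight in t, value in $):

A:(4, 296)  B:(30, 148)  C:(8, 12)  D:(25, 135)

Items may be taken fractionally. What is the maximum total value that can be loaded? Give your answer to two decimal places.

Greedy by value/weight ratio, highest first.
Order: A (296/4=74.00) > D (135/25=5.40) > B (148/30=4.93) > C (12/8=1.50)
Fill: take A (4 @ 296) → take 23/25 of D → 124.20; 27/27 used.
Total value = 420.20

420.20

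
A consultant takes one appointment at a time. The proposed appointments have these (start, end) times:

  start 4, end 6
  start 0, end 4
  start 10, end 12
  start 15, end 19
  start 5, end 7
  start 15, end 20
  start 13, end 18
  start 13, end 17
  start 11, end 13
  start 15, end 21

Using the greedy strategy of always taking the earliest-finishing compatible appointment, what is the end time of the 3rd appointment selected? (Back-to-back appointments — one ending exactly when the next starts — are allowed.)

12

Sorted by end: (0,4)  (4,6)  (5,7)  (10,12)  (11,13)  (13,17)  (13,18)  (15,19)  (15,20)  (15,21)
take (0,4); take (4,6); take (10,12); skip (11,13); take (13,17); skip (15,20).
Selected: (0,4) (4,6) (10,12) (13,17)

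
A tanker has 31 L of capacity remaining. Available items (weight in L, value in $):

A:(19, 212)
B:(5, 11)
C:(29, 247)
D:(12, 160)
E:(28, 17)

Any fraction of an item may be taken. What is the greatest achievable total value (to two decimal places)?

372.00

Sort by value per unit weight and fill in that order.
Order: D (160/12=13.33) > A (212/19=11.16) > C (247/29=8.52) > B (11/5=2.20) > E (17/28=0.61)
Fill: take D (12 @ 160) → take A (19 @ 212); 31/31 used.
Total value = 372.00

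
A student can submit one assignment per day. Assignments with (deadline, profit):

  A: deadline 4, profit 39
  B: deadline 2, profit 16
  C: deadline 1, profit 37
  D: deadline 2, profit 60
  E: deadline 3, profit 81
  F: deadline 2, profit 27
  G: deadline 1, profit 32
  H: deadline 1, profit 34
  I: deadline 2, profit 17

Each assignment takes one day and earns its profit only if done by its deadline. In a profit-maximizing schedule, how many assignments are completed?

Profit order: E=81 D=60 A=39 C=37 H=34 G=32 F=27 I=17 B=16
Assign: E→slot 3, D→slot 2, A→slot 4, C→slot 1, H skipped, G skipped, F skipped, I skipped, B skipped.
Slots: [1:C] [2:D] [3:E] [4:A]
4 of 9 scheduled.

4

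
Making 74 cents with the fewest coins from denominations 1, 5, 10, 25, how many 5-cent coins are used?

Greedy: take as many of the largest coin as possible, then repeat with the remainder.
74 = 2×25 + 2×10 + 4×1
Count of 5: 0

0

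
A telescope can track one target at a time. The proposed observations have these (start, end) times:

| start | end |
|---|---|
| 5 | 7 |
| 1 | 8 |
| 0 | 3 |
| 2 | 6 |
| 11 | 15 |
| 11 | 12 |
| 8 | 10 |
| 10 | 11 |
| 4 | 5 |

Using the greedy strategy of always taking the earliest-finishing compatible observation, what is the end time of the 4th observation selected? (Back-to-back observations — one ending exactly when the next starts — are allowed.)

Greedy by earliest finish: after sorting by end time, pick each interval compatible with the last pick.
By end time: (0,3), (4,5), (2,6), (5,7), (1,8), (8,10), (10,11), (11,12), (11,15).
Pick (0,3); next start ≥ 3 → (4,5); next start ≥ 5 → (5,7); next start ≥ 7 → (8,10); next start ≥ 10 → (10,11); next start ≥ 11 → (11,12).
Selected: (0,3) (4,5) (5,7) (8,10) (10,11) (11,12)

10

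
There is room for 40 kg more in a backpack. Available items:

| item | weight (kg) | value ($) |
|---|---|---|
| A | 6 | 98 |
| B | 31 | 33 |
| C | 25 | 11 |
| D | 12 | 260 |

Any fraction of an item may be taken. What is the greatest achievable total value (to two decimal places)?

Sort by value per unit weight and fill in that order.
Order: D (260/12=21.67) > A (98/6=16.33) > B (33/31=1.06) > C (11/25=0.44)
Fill: take D (12 @ 260) → take A (6 @ 98) → take 22/31 of B → 23.42; 40/40 used.
Total value = 381.42

381.42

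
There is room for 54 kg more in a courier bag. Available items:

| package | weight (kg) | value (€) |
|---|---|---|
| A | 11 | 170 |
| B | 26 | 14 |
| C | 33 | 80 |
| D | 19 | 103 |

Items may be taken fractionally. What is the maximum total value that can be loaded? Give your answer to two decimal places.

331.18

Ratios (sorted): A 15.45, D 5.42, C 2.42, B 0.54
take A (11 @ 170); take D (19 @ 103); take 24/33 of C → 58.18. Capacity used 54/54.
Total value = 331.18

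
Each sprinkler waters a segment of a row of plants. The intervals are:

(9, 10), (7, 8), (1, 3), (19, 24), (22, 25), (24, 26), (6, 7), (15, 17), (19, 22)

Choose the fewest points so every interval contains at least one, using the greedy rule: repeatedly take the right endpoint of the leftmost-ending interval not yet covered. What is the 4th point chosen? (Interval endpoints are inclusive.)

Process intervals by earliest right end; each time one isn't hit yet, stab at its right endpoint.
Sorted: [1,3] [6,7] [7,8] [9,10] [15,17] [19,22] [19,24] [22,25] [24,26]
{[1,3]} hit by 3; {[6,7],[7,8]} hit by 7; {[9,10]} hit by 10; {[15,17]} hit by 17; {[19,22],[19,24],[22,25]} hit by 22; {[24,26]} hit by 26.
Points: 3, 7, 10, 17, 22, 26 (6 total).

17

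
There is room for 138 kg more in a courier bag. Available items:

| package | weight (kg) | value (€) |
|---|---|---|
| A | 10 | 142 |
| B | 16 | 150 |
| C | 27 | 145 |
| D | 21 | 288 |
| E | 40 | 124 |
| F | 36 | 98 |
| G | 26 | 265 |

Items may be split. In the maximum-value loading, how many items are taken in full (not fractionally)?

Sort by value per unit weight and fill in that order.
Order: A (142/10=14.20) > D (288/21=13.71) > G (265/26=10.19) > B (150/16=9.38) > C (145/27=5.37) > E (124/40=3.10) > F (98/36=2.72)
Fill: take A (10 @ 142) → take D (21 @ 288) → take G (26 @ 265) → take B (16 @ 150) → take C (27 @ 145) → take 38/40 of E → 117.80; 138/138 used.
5 item(s) taken whole; one partial (take 38/40 of E).

5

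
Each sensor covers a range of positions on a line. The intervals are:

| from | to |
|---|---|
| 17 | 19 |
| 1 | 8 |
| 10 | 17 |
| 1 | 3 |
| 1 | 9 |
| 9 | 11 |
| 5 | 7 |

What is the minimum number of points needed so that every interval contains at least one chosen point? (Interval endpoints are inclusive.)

Process intervals by earliest right end; each time one isn't hit yet, stab at its right endpoint.
By right end: [1,3]  [5,7]  [1,8]  [1,9]  [9,11]  [10,17]  [17,19]
[1,3] uncovered → point at 3; [5,7] uncovered → point at 7; [9,11] uncovered → point at 11; [17,19] uncovered → point at 19.
Points: 3, 7, 11, 19 (4 total).

4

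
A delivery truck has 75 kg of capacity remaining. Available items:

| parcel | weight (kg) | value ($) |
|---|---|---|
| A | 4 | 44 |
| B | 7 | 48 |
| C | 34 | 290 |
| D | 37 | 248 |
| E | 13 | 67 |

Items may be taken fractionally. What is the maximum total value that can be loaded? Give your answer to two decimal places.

Greedy by value/weight ratio, highest first.
Order: A (44/4=11.00) > C (290/34=8.53) > B (48/7=6.86) > D (248/37=6.70) > E (67/13=5.15)
Fill: take A (4 @ 44) → take C (34 @ 290) → take B (7 @ 48) → take 30/37 of D → 201.08; 75/75 used.
Total value = 583.08

583.08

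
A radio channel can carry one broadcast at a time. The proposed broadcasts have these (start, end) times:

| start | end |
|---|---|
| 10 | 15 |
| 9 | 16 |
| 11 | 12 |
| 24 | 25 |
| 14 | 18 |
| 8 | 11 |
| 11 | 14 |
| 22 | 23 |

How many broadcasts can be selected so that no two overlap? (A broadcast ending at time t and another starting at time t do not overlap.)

By end time: (8,11), (11,12), (11,14), (10,15), (9,16), (14,18), (22,23), (24,25).
Pick (8,11); next start ≥ 11 → (11,12); next start ≥ 12 → (14,18); next start ≥ 18 → (22,23); next start ≥ 23 → (24,25).
Selected 5 broadcasts.

5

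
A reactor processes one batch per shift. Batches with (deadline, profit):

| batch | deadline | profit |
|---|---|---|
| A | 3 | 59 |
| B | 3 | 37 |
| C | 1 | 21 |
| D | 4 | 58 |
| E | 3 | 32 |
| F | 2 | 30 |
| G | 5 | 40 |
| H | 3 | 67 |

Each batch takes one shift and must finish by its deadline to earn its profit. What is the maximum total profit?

261

Take jobs in profit order; each goes to the latest open slot no later than its deadline.
Profit order: H=67 A=59 D=58 G=40 B=37 E=32 F=30 C=21
Assign: H→slot 3, A→slot 2, D→slot 4, G→slot 5, B→slot 1, E skipped, F skipped, C skipped.
Slots: [1:B] [2:A] [3:H] [4:D] [5:G]
Profit = 37 + 59 + 67 + 58 + 40 = 261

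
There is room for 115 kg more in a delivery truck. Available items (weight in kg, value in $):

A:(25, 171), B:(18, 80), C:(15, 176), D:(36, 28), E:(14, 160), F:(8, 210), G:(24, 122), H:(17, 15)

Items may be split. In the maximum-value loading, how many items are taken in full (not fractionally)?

Greedy by value/weight ratio, highest first.
Order: F (210/8=26.25) > C (176/15=11.73) > E (160/14=11.43) > A (171/25=6.84) > G (122/24=5.08) > B (80/18=4.44) > H (15/17=0.88) > D (28/36=0.78)
Fill: take F (8 @ 210) → take C (15 @ 176) → take E (14 @ 160) → take A (25 @ 171) → take G (24 @ 122) → take B (18 @ 80) → take 11/17 of H → 9.71; 115/115 used.
6 item(s) taken whole; one partial (take 11/17 of H).

6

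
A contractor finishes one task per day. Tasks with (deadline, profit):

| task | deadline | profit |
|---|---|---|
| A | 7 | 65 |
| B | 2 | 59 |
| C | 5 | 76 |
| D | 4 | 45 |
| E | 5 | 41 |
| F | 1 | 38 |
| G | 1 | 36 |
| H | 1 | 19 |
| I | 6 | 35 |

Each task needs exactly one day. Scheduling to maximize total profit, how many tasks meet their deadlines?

7

Profit order: C=76 A=65 B=59 D=45 E=41 F=38 G=36 I=35 H=19
Assign: C→slot 5, A→slot 7, B→slot 2, D→slot 4, E→slot 3, F→slot 1, G skipped, I→slot 6, H skipped.
Slots: [1:F] [2:B] [3:E] [4:D] [5:C] [6:I] [7:A]
7 of 9 scheduled.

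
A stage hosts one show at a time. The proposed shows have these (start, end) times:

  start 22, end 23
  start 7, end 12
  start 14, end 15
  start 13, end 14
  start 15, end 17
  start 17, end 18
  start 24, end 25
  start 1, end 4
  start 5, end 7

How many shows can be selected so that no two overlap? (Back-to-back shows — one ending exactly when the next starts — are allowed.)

9

Sorted by end: (1,4)  (5,7)  (7,12)  (13,14)  (14,15)  (15,17)  (17,18)  (22,23)  (24,25)
take (1,4); take (5,7); take (7,12); take (13,14); take (14,15); take (15,17); take (17,18); take (22,23); take (24,25).
Selected 9 shows.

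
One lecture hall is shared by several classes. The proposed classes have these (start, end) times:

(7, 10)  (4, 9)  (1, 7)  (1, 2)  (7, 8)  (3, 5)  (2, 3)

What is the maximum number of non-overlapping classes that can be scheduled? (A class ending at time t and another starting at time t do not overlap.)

4

Sort by end time and greedily take each interval whose start is ≥ the last chosen end.
Sorted by end: (1,2)  (2,3)  (3,5)  (1,7)  (7,8)  (4,9)  (7,10)
take (1,2); take (2,3); take (3,5); take (7,8); skip (7,10).
Selected 4 classes.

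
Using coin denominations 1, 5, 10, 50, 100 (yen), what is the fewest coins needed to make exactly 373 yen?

Greedy: take as many of the largest coin as possible, then repeat with the remainder.
373 = 3×100 + 1×50 + 2×10 + 3×1
Total coins = 3 + 1 + 2 + 3 = 9

9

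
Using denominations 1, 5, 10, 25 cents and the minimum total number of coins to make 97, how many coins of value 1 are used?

Use the largest denomination that fits, subtract, and repeat.
97 = 3×25 + 2×10 + 2×1
Count of 1: 2

2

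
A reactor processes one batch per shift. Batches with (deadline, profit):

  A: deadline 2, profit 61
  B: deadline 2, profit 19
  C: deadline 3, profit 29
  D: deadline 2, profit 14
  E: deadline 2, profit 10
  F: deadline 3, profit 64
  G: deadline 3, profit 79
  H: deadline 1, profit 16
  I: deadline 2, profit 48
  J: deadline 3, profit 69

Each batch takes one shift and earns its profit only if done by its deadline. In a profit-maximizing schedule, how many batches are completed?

Sort by profit descending; place each in the latest free slot ≤ its deadline.
Profit order: G=79 J=69 F=64 A=61 I=48 C=29 B=19 H=16 D=14 E=10
Assign: G→slot 3, J→slot 2, F→slot 1, A skipped, I skipped, C skipped, B skipped, H skipped, D skipped, E skipped.
Slots: [1:F] [2:J] [3:G]
3 of 10 scheduled.

3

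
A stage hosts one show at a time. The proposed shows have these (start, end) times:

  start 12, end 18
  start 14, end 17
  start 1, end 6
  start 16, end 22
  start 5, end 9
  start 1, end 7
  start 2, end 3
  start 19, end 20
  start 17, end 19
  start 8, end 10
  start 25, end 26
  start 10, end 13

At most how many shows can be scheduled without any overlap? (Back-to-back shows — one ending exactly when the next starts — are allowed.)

Order by finish time; keep every interval that doesn't clash with the previous kept one.
By end time: (2,3), (1,6), (1,7), (5,9), (8,10), (10,13), (14,17), (12,18), (17,19), (19,20), (16,22), (25,26).
Pick (2,3); next start ≥ 3 → (5,9); next start ≥ 9 → (10,13); next start ≥ 13 → (14,17); next start ≥ 17 → (17,19); next start ≥ 19 → (19,20); next start ≥ 20 → (25,26).
Selected 7 shows.

7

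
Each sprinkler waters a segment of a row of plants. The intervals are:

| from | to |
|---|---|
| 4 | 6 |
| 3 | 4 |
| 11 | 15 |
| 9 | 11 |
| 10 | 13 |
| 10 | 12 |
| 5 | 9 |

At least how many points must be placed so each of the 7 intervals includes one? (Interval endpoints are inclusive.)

3

Process intervals by earliest right end; each time one isn't hit yet, stab at its right endpoint.
Sorted: [3,4] [4,6] [5,9] [9,11] [10,12] [10,13] [11,15]
{[3,4],[4,6]} hit by 4; {[5,9],[9,11]} hit by 9; {[10,12],[10,13],[11,15]} hit by 12.
Points: 4, 9, 12 (3 total).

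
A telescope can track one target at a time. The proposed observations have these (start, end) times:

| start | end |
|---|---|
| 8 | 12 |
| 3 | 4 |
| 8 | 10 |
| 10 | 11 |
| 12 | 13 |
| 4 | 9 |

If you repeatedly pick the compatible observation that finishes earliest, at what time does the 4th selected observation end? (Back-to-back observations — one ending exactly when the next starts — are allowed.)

13

By end time: (3,4), (4,9), (8,10), (10,11), (8,12), (12,13).
Pick (3,4); next start ≥ 4 → (4,9); next start ≥ 9 → (10,11); next start ≥ 11 → (12,13).
Selected: (3,4) (4,9) (10,11) (12,13)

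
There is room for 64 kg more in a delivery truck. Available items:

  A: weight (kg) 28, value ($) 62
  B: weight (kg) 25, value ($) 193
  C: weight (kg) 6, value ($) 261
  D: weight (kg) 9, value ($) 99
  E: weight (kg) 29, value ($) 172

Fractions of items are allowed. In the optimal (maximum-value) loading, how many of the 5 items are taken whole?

Greedy by value/weight ratio, highest first.
Ratios (sorted): C 43.50, D 11.00, B 7.72, E 5.93, A 2.21
take C (6 @ 261); take D (9 @ 99); take B (25 @ 193); take 24/29 of E → 142.34. Capacity used 64/64.
3 item(s) taken whole; one partial (take 24/29 of E).

3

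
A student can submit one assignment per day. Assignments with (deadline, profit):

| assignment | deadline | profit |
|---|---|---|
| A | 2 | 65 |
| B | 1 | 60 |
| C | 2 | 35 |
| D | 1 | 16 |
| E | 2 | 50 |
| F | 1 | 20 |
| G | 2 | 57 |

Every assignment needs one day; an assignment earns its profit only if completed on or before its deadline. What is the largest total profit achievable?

125

Sort by profit descending; place each in the latest free slot ≤ its deadline.
By profit: A(d2,65), B(d1,60), G(d2,57), E(d2,50), C(d2,35), F(d1,20), D(d1,16)
A→slot 2; B→slot 1; G skipped; E skipped; C skipped; F skipped; D skipped.
Profit = 60 + 65 = 125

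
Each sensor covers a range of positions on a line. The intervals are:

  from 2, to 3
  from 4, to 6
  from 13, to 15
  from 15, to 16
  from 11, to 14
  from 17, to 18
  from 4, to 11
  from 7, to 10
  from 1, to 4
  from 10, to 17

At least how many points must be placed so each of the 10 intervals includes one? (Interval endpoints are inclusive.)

6

Sort by right endpoint; whenever an interval is uncovered, place a point at its right end.
Sorted: [2,3] [1,4] [4,6] [7,10] [4,11] [11,14] [13,15] [15,16] [10,17] [17,18]
{[2,3],[1,4]} hit by 3; {[4,6]} hit by 6; {[7,10],[4,11]} hit by 10; {[11,14],[13,15]} hit by 14; {[15,16],[10,17]} hit by 16; {[17,18]} hit by 18.
Points: 3, 6, 10, 14, 16, 18 (6 total).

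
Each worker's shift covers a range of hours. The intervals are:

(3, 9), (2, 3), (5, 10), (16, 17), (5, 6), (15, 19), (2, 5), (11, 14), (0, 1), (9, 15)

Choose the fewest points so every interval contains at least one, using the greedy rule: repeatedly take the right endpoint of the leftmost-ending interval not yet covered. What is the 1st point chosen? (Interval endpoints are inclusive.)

1

Process intervals by earliest right end; each time one isn't hit yet, stab at its right endpoint.
By right end: [0,1]  [2,3]  [2,5]  [5,6]  [3,9]  [5,10]  [11,14]  [9,15]  [16,17]  [15,19]
[0,1] uncovered → point at 1; [2,3] uncovered → point at 3; [5,6] uncovered → point at 6; [11,14] uncovered → point at 14; [16,17] uncovered → point at 17.
Points: 1, 3, 6, 14, 17 (5 total).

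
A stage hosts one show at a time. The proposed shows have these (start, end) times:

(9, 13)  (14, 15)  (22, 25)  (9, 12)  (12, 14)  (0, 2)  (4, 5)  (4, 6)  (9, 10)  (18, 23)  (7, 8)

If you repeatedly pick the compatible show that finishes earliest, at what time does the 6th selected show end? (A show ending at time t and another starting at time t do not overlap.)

15

Sorted by end: (0,2)  (4,5)  (4,6)  (7,8)  (9,10)  (9,12)  (9,13)  (12,14)  (14,15)  (18,23)  (22,25)
take (0,2); take (4,5); take (7,8); take (9,10); take (12,14); take (14,15); take (18,23).
Selected: (0,2) (4,5) (7,8) (9,10) (12,14) (14,15) (18,23)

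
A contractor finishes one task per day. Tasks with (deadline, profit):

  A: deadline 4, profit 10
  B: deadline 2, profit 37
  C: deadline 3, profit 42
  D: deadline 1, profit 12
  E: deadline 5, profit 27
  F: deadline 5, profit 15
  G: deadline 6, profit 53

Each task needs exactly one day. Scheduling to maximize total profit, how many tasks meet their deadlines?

Take jobs in profit order; each goes to the latest open slot no later than its deadline.
Profit order: G=53 C=42 B=37 E=27 F=15 D=12 A=10
Assign: G→slot 6, C→slot 3, B→slot 2, E→slot 5, F→slot 4, D→slot 1, A skipped.
Slots: [1:D] [2:B] [3:C] [4:F] [5:E] [6:G]
6 of 7 scheduled.

6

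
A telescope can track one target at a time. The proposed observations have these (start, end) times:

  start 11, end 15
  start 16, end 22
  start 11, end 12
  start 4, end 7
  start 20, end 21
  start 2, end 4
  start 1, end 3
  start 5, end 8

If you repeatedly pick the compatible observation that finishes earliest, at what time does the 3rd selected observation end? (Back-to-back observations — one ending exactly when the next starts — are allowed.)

Greedy by earliest finish: after sorting by end time, pick each interval compatible with the last pick.
By end time: (1,3), (2,4), (4,7), (5,8), (11,12), (11,15), (20,21), (16,22).
Pick (1,3); next start ≥ 3 → (4,7); next start ≥ 7 → (11,12); next start ≥ 12 → (20,21).
Selected: (1,3) (4,7) (11,12) (20,21)

12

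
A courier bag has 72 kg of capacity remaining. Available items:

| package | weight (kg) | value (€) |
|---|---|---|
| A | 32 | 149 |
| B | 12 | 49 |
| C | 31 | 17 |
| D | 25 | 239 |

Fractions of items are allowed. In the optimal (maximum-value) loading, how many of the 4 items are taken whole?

3

Greedy by value/weight ratio, highest first.
Order: D (239/25=9.56) > A (149/32=4.66) > B (49/12=4.08) > C (17/31=0.55)
Fill: take D (25 @ 239) → take A (32 @ 149) → take B (12 @ 49) → take 3/31 of C → 1.65; 72/72 used.
3 item(s) taken whole; one partial (take 3/31 of C).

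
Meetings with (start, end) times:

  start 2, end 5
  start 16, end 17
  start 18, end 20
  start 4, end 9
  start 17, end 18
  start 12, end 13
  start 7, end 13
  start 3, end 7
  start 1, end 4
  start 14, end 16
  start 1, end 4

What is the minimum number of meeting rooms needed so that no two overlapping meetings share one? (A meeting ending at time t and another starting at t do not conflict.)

4

The answer is the maximum number of intervals overlapping at any instant.
starts: [1, 1, 2, 3, 4, 7, 12, 14, 16, 17, 18]
ends:   [4, 4, 5, 7, 9, 13, 13, 16, 17, 18, 20]
s1→1 s1→2 s2→3 s3→4  — peak 4.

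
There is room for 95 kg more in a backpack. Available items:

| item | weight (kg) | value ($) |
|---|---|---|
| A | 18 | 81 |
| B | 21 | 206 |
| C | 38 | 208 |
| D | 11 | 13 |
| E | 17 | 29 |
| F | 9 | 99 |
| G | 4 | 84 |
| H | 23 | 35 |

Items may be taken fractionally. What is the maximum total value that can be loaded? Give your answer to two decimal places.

Sort by value per unit weight and fill in that order.
Ratios (sorted): G 21.00, F 11.00, B 9.81, C 5.47, A 4.50, E 1.71, H 1.52, D 1.18
take G (4 @ 84); take F (9 @ 99); take B (21 @ 206); take C (38 @ 208); take A (18 @ 81); take 5/17 of E → 8.53. Capacity used 95/95.
Total value = 686.53

686.53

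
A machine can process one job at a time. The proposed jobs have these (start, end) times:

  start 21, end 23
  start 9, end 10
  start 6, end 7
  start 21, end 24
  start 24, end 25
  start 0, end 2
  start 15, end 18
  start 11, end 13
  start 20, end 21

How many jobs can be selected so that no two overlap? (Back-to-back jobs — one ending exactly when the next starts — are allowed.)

8

Order by finish time; keep every interval that doesn't clash with the previous kept one.
By end time: (0,2), (6,7), (9,10), (11,13), (15,18), (20,21), (21,23), (21,24), (24,25).
Pick (0,2); next start ≥ 2 → (6,7); next start ≥ 7 → (9,10); next start ≥ 10 → (11,13); next start ≥ 13 → (15,18); next start ≥ 18 → (20,21); next start ≥ 21 → (21,23); next start ≥ 23 → (24,25).
Selected 8 jobs.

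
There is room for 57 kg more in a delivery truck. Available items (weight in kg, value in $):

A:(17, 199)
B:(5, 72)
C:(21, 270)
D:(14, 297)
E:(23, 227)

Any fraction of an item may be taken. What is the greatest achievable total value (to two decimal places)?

Greedy by value/weight ratio, highest first.
Order: D (297/14=21.21) > B (72/5=14.40) > C (270/21=12.86) > A (199/17=11.71) > E (227/23=9.87)
Fill: take D (14 @ 297) → take B (5 @ 72) → take C (21 @ 270) → take A (17 @ 199); 57/57 used.
Total value = 838.00

838.00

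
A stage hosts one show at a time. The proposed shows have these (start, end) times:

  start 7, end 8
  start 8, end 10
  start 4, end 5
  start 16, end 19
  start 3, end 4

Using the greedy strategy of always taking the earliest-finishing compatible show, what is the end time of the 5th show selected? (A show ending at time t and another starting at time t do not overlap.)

19

Sort by end time and greedily take each interval whose start is ≥ the last chosen end.
Sorted by end: (3,4)  (4,5)  (7,8)  (8,10)  (16,19)
take (3,4); take (4,5); take (7,8); take (8,10); take (16,19).
Selected: (3,4) (4,5) (7,8) (8,10) (16,19)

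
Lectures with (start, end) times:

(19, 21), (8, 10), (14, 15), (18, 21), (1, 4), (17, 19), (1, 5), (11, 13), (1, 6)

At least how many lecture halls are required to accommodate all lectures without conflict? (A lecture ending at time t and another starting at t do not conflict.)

3

Events (time:±→running): 1:+→1 1:+→2 1:+→3 … peak 3.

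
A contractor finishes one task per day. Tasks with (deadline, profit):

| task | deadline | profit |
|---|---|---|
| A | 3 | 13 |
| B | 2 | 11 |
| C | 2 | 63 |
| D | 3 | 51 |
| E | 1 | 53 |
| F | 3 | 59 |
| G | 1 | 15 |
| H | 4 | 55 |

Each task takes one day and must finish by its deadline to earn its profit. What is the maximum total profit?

230

Take jobs in profit order; each goes to the latest open slot no later than its deadline.
By profit: C(d2,63), F(d3,59), H(d4,55), E(d1,53), D(d3,51), G(d1,15), A(d3,13), B(d2,11)
C→slot 2; F→slot 3; H→slot 4; E→slot 1; D skipped; G skipped; A skipped; B skipped.
Profit = 53 + 63 + 59 + 55 = 230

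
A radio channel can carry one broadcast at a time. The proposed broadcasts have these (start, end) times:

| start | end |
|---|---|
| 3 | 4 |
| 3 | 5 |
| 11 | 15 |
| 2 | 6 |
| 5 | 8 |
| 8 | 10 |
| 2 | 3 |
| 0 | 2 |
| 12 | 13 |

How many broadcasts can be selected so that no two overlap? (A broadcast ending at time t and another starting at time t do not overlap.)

6

Sort by end time and greedily take each interval whose start is ≥ the last chosen end.
Sorted by end: (0,2)  (2,3)  (3,4)  (3,5)  (2,6)  (5,8)  (8,10)  (12,13)  (11,15)
take (0,2); take (2,3); take (3,4); skip (2,6); take (5,8); take (8,10); take (12,13); skip (11,15).
Selected 6 broadcasts.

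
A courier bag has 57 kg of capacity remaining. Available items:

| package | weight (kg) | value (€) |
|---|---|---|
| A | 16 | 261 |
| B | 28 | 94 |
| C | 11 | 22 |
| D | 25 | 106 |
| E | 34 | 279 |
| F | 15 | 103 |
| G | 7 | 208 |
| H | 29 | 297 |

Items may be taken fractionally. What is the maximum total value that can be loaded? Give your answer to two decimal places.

807.03

Greedy by value/weight ratio, highest first.
Order: G (208/7=29.71) > A (261/16=16.31) > H (297/29=10.24) > E (279/34=8.21) > F (103/15=6.87) > D (106/25=4.24) > B (94/28=3.36) > C (22/11=2.00)
Fill: take G (7 @ 208) → take A (16 @ 261) → take H (29 @ 297) → take 5/34 of E → 41.03; 57/57 used.
Total value = 807.03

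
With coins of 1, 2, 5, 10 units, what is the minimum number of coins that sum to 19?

19 = 1×10 + 1×5 + 2×2
Total coins = 1 + 1 + 2 = 4

4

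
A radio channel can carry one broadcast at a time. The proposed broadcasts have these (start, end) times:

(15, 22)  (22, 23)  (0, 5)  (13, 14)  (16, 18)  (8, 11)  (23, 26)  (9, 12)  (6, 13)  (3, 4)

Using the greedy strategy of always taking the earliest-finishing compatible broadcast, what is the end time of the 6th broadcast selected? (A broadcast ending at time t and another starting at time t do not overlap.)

Sorted by end: (3,4)  (0,5)  (8,11)  (9,12)  (6,13)  (13,14)  (16,18)  (15,22)  (22,23)  (23,26)
take (3,4); skip (0,5); take (8,11); take (13,14); take (16,18); take (22,23); take (23,26).
Selected: (3,4) (8,11) (13,14) (16,18) (22,23) (23,26)

26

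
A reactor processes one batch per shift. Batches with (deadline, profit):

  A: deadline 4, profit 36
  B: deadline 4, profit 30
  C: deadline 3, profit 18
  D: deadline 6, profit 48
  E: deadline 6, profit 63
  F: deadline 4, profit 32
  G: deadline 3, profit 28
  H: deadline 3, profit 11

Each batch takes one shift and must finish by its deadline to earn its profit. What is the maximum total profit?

Sort by profit descending; place each in the latest free slot ≤ its deadline.
By profit: E(d6,63), D(d6,48), A(d4,36), F(d4,32), B(d4,30), G(d3,28), C(d3,18), H(d3,11)
E→slot 6; D→slot 5; A→slot 4; F→slot 3; B→slot 2; G→slot 1; C skipped; H skipped.
Profit = 28 + 30 + 32 + 36 + 48 + 63 = 237

237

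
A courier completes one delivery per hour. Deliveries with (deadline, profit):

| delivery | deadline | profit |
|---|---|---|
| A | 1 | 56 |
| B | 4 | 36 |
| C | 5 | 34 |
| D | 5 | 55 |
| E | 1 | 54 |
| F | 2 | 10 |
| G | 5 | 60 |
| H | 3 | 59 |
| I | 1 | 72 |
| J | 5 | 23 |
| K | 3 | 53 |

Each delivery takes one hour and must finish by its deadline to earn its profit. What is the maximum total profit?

By profit: I(d1,72), G(d5,60), H(d3,59), A(d1,56), D(d5,55), E(d1,54), K(d3,53), B(d4,36), C(d5,34), J(d5,23), F(d2,10)
I→slot 1; G→slot 5; H→slot 3; A skipped; D→slot 4; E skipped; K→slot 2; B skipped; C skipped; J skipped; F skipped.
Profit = 72 + 53 + 59 + 55 + 60 = 299

299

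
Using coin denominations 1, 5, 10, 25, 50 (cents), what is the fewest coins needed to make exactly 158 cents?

7

158 = 3×50 + 1×5 + 3×1
Total coins = 3 + 1 + 3 = 7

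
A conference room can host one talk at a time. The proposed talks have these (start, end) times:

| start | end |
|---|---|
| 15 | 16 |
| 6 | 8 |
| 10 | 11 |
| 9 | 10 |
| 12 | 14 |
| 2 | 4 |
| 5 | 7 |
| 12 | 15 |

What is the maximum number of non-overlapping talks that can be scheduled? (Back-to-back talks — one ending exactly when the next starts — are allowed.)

Greedy by earliest finish: after sorting by end time, pick each interval compatible with the last pick.
Sorted by end: (2,4)  (5,7)  (6,8)  (9,10)  (10,11)  (12,14)  (12,15)  (15,16)
take (2,4); take (5,7); take (9,10); take (10,11); take (12,14); take (15,16).
Selected 6 talks.

6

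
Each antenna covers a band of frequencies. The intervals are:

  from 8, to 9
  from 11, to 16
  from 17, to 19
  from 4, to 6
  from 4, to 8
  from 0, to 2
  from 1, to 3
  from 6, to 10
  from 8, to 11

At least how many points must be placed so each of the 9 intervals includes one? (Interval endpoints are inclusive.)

Process intervals by earliest right end; each time one isn't hit yet, stab at its right endpoint.
By right end: [0,2]  [1,3]  [4,6]  [4,8]  [8,9]  [6,10]  [8,11]  [11,16]  [17,19]
[0,2] uncovered → point at 2; [4,6] uncovered → point at 6; [8,9] uncovered → point at 9; [11,16] uncovered → point at 16; [17,19] uncovered → point at 19.
Points: 2, 6, 9, 16, 19 (5 total).

5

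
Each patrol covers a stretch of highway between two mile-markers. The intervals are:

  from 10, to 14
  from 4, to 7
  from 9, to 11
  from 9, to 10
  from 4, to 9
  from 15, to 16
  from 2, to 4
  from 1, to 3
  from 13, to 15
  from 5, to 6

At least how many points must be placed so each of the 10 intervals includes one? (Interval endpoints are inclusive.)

Sorted: [1,3] [2,4] [5,6] [4,7] [4,9] [9,10] [9,11] [10,14] [13,15] [15,16]
{[1,3],[2,4]} hit by 3; {[5,6],[4,7],[4,9]} hit by 6; {[9,10],[9,11],[10,14]} hit by 10; {[13,15],[15,16]} hit by 15.
Points: 3, 6, 10, 15 (4 total).

4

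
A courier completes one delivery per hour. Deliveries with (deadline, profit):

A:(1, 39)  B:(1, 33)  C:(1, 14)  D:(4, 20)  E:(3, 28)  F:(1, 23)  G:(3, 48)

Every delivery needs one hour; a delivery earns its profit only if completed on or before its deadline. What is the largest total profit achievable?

135

By profit: G(d3,48), A(d1,39), B(d1,33), E(d3,28), F(d1,23), D(d4,20), C(d1,14)
G→slot 3; A→slot 1; B skipped; E→slot 2; F skipped; D→slot 4; C skipped.
Profit = 39 + 28 + 48 + 20 = 135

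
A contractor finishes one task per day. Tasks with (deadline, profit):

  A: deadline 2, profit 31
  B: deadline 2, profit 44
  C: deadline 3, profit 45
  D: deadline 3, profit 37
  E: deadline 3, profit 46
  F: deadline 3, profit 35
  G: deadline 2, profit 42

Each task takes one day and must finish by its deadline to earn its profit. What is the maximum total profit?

Sort by profit descending; place each in the latest free slot ≤ its deadline.
Profit order: E=46 C=45 B=44 G=42 D=37 F=35 A=31
Assign: E→slot 3, C→slot 2, B→slot 1, G skipped, D skipped, F skipped, A skipped.
Slots: [1:B] [2:C] [3:E]
Profit = 44 + 45 + 46 = 135

135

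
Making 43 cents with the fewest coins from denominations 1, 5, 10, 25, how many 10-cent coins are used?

1

Use the largest denomination that fits, subtract, and repeat.
43 = 1×25 + 1×10 + 1×5 + 3×1
Count of 10: 1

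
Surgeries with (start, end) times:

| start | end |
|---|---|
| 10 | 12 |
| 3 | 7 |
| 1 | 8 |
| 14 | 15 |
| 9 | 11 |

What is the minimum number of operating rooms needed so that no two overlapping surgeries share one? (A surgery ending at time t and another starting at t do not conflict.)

Events (time:±→running): 1:+→1 3:+→2 … peak 2.

2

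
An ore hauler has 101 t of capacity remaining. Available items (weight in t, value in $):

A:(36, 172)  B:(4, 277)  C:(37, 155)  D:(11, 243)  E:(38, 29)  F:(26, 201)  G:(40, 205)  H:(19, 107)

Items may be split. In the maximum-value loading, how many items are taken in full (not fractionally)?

Sort by value per unit weight and fill in that order.
Order: B (277/4=69.25) > D (243/11=22.09) > F (201/26=7.73) > H (107/19=5.63) > G (205/40=5.12) > A (172/36=4.78) > C (155/37=4.19) > E (29/38=0.76)
Fill: take B (4 @ 277) → take D (11 @ 243) → take F (26 @ 201) → take H (19 @ 107) → take G (40 @ 205) → take 1/36 of A → 4.78; 101/101 used.
5 item(s) taken whole; one partial (take 1/36 of A).

5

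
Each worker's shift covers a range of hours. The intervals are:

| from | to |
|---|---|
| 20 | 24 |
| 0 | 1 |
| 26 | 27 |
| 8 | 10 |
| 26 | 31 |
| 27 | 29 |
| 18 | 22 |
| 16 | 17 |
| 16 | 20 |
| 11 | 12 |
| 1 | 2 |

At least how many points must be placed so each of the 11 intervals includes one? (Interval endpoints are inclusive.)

6

By right end: [0,1]  [1,2]  [8,10]  [11,12]  [16,17]  [16,20]  [18,22]  [20,24]  [26,27]  [27,29]  [26,31]
[0,1] uncovered → point at 1; [8,10] uncovered → point at 10; [11,12] uncovered → point at 12; [16,17] uncovered → point at 17; [18,22] uncovered → point at 22; [26,27] uncovered → point at 27.
Points: 1, 10, 12, 17, 22, 27 (6 total).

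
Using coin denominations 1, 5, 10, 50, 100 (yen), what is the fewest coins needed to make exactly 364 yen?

364 − 3×100→64 − 1×50→14 − 1×10→4 − 4×1→0
Total coins = 3 + 1 + 1 + 4 = 9

9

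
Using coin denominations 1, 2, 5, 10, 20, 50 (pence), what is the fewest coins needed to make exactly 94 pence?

94 − 1×50→44 − 2×20→4 − 2×2→0
Total coins = 1 + 2 + 2 = 5

5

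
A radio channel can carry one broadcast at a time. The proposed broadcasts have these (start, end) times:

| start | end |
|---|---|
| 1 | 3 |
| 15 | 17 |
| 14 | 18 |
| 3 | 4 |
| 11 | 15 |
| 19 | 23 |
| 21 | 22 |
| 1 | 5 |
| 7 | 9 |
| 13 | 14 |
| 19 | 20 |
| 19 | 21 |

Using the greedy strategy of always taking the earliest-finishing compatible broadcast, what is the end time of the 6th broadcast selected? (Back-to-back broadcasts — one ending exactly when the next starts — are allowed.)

Sorted by end: (1,3)  (3,4)  (1,5)  (7,9)  (13,14)  (11,15)  (15,17)  (14,18)  (19,20)  (19,21)  (21,22)  (19,23)
take (1,3); take (3,4); take (7,9); take (13,14); take (15,17); take (19,20); take (21,22); skip (19,23).
Selected: (1,3) (3,4) (7,9) (13,14) (15,17) (19,20) (21,22)

20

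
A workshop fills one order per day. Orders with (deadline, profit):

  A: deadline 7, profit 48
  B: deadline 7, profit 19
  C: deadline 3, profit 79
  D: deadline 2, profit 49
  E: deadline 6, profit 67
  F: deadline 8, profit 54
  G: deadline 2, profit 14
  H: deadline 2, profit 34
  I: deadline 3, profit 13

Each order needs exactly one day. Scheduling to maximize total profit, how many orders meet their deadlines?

7

Profit order: C=79 E=67 F=54 D=49 A=48 H=34 B=19 G=14 I=13
Assign: C→slot 3, E→slot 6, F→slot 8, D→slot 2, A→slot 7, H→slot 1, B→slot 5, G skipped, I skipped.
Slots: [1:H] [2:D] [3:C] [5:B] [6:E] [7:A] [8:F]
7 of 9 scheduled.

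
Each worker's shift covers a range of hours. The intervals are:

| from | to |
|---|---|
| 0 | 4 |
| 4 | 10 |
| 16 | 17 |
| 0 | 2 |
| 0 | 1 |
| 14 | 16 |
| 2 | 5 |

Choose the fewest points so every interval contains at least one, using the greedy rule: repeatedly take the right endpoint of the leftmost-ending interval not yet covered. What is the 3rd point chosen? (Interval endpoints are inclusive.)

16

Process intervals by earliest right end; each time one isn't hit yet, stab at its right endpoint.
Sorted: [0,1] [0,2] [0,4] [2,5] [4,10] [14,16] [16,17]
{[0,1],[0,2],[0,4]} hit by 1; {[2,5],[4,10]} hit by 5; {[14,16],[16,17]} hit by 16.
Points: 1, 5, 16 (3 total).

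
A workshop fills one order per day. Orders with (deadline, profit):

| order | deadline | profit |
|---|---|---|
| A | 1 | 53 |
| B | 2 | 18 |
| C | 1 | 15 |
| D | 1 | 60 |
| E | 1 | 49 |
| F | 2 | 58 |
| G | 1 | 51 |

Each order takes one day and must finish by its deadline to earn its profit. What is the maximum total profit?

Take jobs in profit order; each goes to the latest open slot no later than its deadline.
By profit: D(d1,60), F(d2,58), A(d1,53), G(d1,51), E(d1,49), B(d2,18), C(d1,15)
D→slot 1; F→slot 2; A skipped; G skipped; E skipped; B skipped; C skipped.
Profit = 60 + 58 = 118

118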